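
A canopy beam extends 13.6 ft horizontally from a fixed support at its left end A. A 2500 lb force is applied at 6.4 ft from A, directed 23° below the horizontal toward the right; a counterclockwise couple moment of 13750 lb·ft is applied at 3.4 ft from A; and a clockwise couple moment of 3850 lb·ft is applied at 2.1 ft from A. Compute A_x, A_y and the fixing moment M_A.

ΣF_x = 0: A_x + 2500·cos23° = 0 → A_x = -2301 lb.
ΣF_y = 0: A_y − 2500·sin23° = 0 → A_y = 976.8 lb.
ΣM about A: M_A − 2500·sin23°·6.4 + 13750 − 3850 = 0 → M_A = -3648 lb·ft.

A_x = -2301 lb, A_y = 976.8 lb, M_A = -3648 lb·ft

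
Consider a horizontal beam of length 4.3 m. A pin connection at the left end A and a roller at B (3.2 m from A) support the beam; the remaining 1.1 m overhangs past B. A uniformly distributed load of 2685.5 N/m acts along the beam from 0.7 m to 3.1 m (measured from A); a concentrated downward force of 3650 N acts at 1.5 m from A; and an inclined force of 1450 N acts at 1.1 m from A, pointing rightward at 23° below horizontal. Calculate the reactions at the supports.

A_x = -1335 N, A_y = 4929 N, B_y = 5733 N

Resultant of the distributed load: 2685.5 × 2.4 = 6445.2 N at 1.9 m from A.
Taking moments about A: B_y·3.2 − (2685.5·2.4)·1.9 − 3650·1.5 − 1450·sin23°·1.1 = 0 → B_y = 18344.1/3.2 = 5732.53 ≈ 5733 N.
ΣF_y = 0: A_y + 5732.53 − 2685.5·2.4 − 3650 − 1450·sin23° = 0 → A_y = 4929 N.
ΣF_x = 0: A_x + 1450·cos23° = 0 → A_x = -1335 N.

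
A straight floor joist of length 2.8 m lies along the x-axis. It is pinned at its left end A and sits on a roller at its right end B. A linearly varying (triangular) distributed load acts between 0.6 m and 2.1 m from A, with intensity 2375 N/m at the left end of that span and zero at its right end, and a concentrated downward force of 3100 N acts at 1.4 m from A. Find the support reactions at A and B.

Resultant of the triangular load: ½ × 2375 × 1.5 = 1781.25 N, acting at 1.1 m from A (one-third of the span from the peak).
ΣM about A: B_y·2.8 − (½·2375·1.5)·1.1 − 3100·1.4 = 0 → B_y = 6299.375/2.8 = 2249.78 ≈ 2250 N.
ΣF_y = 0: A_y + 2249.78 − ½·2375·1.5 − 3100 = 0 → A_y = 2631 N.
ΣF_x = 0: no horizontal applied forces, so A_x = 0.

A_x = 0, A_y = 2631 N, B_y = 2250 N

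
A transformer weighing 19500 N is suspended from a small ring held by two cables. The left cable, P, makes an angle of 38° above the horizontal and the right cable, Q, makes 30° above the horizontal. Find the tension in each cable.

ΣF_x = 0: −T_P·cos38° + T_Q·cos30° = 0 → T_Q = 0.909916·T_P.
ΣF_y = 0: T_P·sin38° + T_Q·sin30° = 19500.
Substitute: T_P·(0.615661 + 0.909916·0.5) = 19500 → T_P = 18213.8 ≈ 18210 N.
Then T_Q = 0.909916 × 18213.8 = 16570 N.

T_P = 18210 N, T_Q = 16570 N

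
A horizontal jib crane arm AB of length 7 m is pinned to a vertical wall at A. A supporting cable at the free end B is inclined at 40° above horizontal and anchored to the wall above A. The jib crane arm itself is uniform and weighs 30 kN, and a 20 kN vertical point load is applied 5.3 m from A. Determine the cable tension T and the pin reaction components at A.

T = 46.89 kN, A_x = 35.92 kN, A_y = 19.86 kN

ΣM about A: T·sin40°·7 − 30·3.5 − 20·5.3 = 0 → T = 211/(7·0.642788) = 46.8939 ≈ 46.89 kN.
ΣF_x = 0: A_x − T·cos40° = 0 → A_x = 46.8939 × 0.766044 = 35.92 kN.
ΣF_y = 0: A_y + T·sin40° − 30 − 20 = 0 → A_y = 50 − 46.8939 × 0.642788 = 19.86 kN.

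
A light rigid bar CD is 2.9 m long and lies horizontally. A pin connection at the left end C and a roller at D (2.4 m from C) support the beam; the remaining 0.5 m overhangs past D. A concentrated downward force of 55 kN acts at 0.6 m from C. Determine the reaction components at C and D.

C_x = 0, C_y = 41.25 kN, D_y = 13.75 kN

ΣM about C: D_y·2.4 − 55·0.6 = 0 → D_y = 33/2.4 = 13.75 kN.
ΣF_y = 0: C_y + 13.75 − 55 = 0 → C_y = 41.25 kN.
ΣF_x = 0: no horizontal applied forces, so C_x = 0.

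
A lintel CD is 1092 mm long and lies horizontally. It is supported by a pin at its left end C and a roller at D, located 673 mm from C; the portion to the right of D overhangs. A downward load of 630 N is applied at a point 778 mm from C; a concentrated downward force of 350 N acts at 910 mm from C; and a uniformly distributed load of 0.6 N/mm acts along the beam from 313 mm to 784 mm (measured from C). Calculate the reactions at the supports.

C_x = 0, C_y = -169.3 N, D_y = 1432 N

Resultant of the distributed load: 0.6 × 471 = 282.6 N at 548.5 mm from C.
ΣM about C: D_y·673 − 630·778 − 350·910 − (0.6·471)·548.5 = 0 → D_y = 963646.1/673 = 1431.87 ≈ 1432 N.
ΣF_y = 0: C_y + 1431.87 − 630 − 350 − 0.6·471 = 0 → C_y = -169.3 N.
ΣF_x = 0: no horizontal applied forces, so C_x = 0.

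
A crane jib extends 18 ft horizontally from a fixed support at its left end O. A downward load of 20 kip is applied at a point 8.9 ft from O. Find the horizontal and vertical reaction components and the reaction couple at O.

O_x = 0, O_y = 20.00 kip, M_O = 178.0 kip·ft

ΣF_x = 0: O_x = 0.
ΣF_y = 0: O_y − 20 = 0 → O_y = 20.00 kip.
ΣM about O: M_O − 20·8.9 = 0 → M_O = 178.0 kip·ft.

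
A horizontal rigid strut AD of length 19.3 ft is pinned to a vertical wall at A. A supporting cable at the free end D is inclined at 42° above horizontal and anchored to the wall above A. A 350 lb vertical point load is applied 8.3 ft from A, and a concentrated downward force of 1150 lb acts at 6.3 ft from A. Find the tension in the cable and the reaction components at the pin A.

T = 786.0 lb, A_x = 584.1 lb, A_y = 974.1 lb

ΣM about A: T·sin42°·19.3 − 350·8.3 − 1150·6.3 = 0 → T = 10150/(19.3·0.669131) = 785.955 ≈ 786.0 lb.
ΣF_x = 0: A_x − T·cos42° = 0 → A_x = 785.955 × 0.743145 = 584.1 lb.
ΣF_y = 0: A_y + T·sin42° − 350 − 1150 = 0 → A_y = 1500 − 785.955 × 0.669131 = 974.1 lb.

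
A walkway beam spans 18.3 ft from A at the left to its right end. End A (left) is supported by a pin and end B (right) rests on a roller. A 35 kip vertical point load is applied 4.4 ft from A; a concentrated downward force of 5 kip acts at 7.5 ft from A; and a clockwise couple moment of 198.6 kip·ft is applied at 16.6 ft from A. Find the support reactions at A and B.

ΣM about A: B_y·18.3 − 35·4.4 − 5·7.5 − 198.6 = 0 → B_y = 390.1/18.3 = 21.3169 ≈ 21.32 kip.
ΣF_y = 0: A_y + 21.3169 − 35 − 5 = 0 → A_y = 18.68 kip.
ΣF_x = 0: no horizontal applied forces, so A_x = 0.

A_x = 0, A_y = 18.68 kip, B_y = 21.32 kip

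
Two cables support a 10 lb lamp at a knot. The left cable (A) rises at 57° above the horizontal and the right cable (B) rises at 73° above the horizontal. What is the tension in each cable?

ΣF_x = 0: −T_A·cos57° + T_B·cos73° = 0 → T_B = 1.86283·T_A.
ΣF_y = 0: T_A·sin57° + T_B·sin73° = 10.
Substitute: T_A·(0.838671 + 1.86283·0.956305) = 10 → T_A = 3.81664 ≈ 3.817 lb.
Then T_B = 1.86283 × 3.81664 = 7.110 lb.

T_A = 3.817 lb, T_B = 7.110 lb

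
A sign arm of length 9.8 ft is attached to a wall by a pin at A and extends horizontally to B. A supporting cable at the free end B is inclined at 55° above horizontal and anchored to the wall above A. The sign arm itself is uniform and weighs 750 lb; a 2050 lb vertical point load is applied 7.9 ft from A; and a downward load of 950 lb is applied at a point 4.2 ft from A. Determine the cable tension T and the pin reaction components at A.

T = 2972 lb, A_x = 1705 lb, A_y = 1315 lb

ΣM about A: T·sin55°·9.8 − 750·4.9 − 2050·7.9 − 950·4.2 = 0 → T = 23860/(9.8·0.819152) = 2972.21 ≈ 2972 lb.
ΣF_x = 0: A_x − T·cos55° = 0 → A_x = 2972.21 × 0.573576 = 1705 lb.
ΣF_y = 0: A_y + T·sin55° − 750 − 2050 − 950 = 0 → A_y = 3750 − 2972.21 × 0.819152 = 1315 lb.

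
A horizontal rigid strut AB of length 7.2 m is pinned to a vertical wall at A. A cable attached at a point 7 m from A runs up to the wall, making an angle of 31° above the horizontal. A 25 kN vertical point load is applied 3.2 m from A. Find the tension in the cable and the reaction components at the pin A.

T = 22.19 kN, A_x = 19.02 kN, A_y = 13.57 kN

ΣM about A: T·sin31°·7 − 25·3.2 = 0 → T = 80/(7·0.515038) = 22.1898 ≈ 22.19 kN.
ΣF_x = 0: A_x − T·cos31° = 0 → A_x = 22.1898 × 0.857167 = 19.02 kN.
ΣF_y = 0: A_y + T·sin31° − 25 = 0 → A_y = 25 − 22.1898 × 0.515038 = 13.57 kN.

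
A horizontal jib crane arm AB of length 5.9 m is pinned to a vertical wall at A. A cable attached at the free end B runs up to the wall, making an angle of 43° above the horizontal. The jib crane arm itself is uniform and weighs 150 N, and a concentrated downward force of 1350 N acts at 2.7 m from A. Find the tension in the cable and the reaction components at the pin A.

T = 1016 N, A_x = 742.9 N, A_y = 807.2 N

ΣM about A: T·sin43°·5.9 − 150·2.95 − 1350·2.7 = 0 → T = 4087.5/(5.9·0.681998) = 1015.83 ≈ 1016 N.
ΣF_x = 0: A_x − T·cos43° = 0 → A_x = 1015.83 × 0.731354 = 742.9 N.
ΣF_y = 0: A_y + T·sin43° − 150 − 1350 = 0 → A_y = 1500 − 1015.83 × 0.681998 = 807.2 N.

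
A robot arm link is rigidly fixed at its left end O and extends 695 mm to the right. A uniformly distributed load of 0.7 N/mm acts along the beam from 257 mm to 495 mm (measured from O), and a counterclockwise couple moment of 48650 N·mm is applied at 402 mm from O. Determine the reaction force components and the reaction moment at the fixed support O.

O_x = 0, O_y = 166.6 N, M_O = 13990 N·mm

Resultant of the distributed load: 0.7 × 238 = 166.6 N at 376 mm from O.
ΣF_x = 0: O_x = 0.
ΣF_y = 0: O_y − 0.7·238 = 0 → O_y = 166.6 N.
ΣM about O: M_O − (0.7·238)·376 + 48650 = 0 → M_O = 13990 N·mm.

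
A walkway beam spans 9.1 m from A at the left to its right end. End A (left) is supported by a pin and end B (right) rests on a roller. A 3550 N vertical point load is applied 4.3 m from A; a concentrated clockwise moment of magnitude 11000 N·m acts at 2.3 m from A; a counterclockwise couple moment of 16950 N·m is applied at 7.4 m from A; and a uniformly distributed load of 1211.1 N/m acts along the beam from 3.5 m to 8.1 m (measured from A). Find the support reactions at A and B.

Resultant of the distributed load: 1211.1 × 4.6 = 5571.06 N at 5.8 m from A.
ΣM about A: B_y·9.1 − 3550·4.3 − 11000 + 16950 − (1211.1·4.6)·5.8 = 0 → B_y = 41627.148/9.1 = 4574.41 ≈ 4574 N.
ΣF_y = 0: A_y + 4574.41 − 3550 − 1211.1·4.6 = 0 → A_y = 4547 N.
ΣF_x = 0: no horizontal applied forces, so A_x = 0.

A_x = 0, A_y = 4547 N, B_y = 4574 N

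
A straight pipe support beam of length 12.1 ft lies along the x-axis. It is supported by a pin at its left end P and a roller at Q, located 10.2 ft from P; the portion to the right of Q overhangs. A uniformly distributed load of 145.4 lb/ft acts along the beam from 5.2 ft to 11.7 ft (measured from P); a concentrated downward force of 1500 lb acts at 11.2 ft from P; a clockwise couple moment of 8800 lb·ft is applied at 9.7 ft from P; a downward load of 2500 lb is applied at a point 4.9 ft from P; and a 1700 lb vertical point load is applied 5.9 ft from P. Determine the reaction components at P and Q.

P_x = 0, P_y = 1168 lb, Q_y = 5477 lb

Resultant of the distributed load: 145.4 × 6.5 = 945.1 lb at 8.45 ft from P.
Moments about P: Q_y·10.2 − (145.4·6.5)·8.45 − 1500·11.2 − 8800 − 2500·4.9 − 1700·5.9 = 0 → Q_y = 55866.095/10.2 = 5477.07 ≈ 5477 lb.
ΣF_y = 0: P_y + 5477.07 − 145.4·6.5 − 1500 − 2500 − 1700 = 0 → P_y = 1168 lb.
ΣF_x = 0: no horizontal applied forces, so P_x = 0.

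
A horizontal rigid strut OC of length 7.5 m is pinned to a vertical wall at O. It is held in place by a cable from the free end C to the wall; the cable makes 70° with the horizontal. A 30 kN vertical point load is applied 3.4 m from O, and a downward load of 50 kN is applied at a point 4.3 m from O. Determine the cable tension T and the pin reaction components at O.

T = 44.98 kN, O_x = 15.38 kN, O_y = 37.73 kN

ΣM about O: T·sin70°·7.5 − 30·3.4 − 50·4.3 = 0 → T = 317/(7.5·0.939693) = 44.9792 ≈ 44.98 kN.
ΣF_x = 0: O_x − T·cos70° = 0 → O_x = 44.9792 × 0.34202 = 15.38 kN.
ΣF_y = 0: O_y + T·sin70° − 30 − 50 = 0 → O_y = 80 − 44.9792 × 0.939693 = 37.73 kN.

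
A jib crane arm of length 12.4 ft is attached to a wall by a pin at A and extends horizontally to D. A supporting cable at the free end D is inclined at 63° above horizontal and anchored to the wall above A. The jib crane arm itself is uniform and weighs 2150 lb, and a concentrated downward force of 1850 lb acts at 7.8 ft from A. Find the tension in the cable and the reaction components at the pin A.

ΣM about A: T·sin63°·12.4 − 2150·6.2 − 1850·7.8 = 0 → T = 27760/(12.4·0.891007) = 2512.56 ≈ 2513 lb.
ΣF_x = 0: A_x − T·cos63° = 0 → A_x = 2512.56 × 0.45399 = 1141 lb.
ΣF_y = 0: A_y + T·sin63° − 2150 − 1850 = 0 → A_y = 4000 − 2512.56 × 0.891007 = 1761 lb.

T = 2513 lb, A_x = 1141 lb, A_y = 1761 lb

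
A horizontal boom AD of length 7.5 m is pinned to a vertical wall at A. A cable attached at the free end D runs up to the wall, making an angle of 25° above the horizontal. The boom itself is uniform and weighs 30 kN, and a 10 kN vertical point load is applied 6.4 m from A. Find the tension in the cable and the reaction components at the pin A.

ΣM about A: T·sin25°·7.5 − 30·3.75 − 10·6.4 = 0 → T = 176.5/(7.5·0.422618) = 55.6846 ≈ 55.68 kN.
ΣF_x = 0: A_x − T·cos25° = 0 → A_x = 55.6846 × 0.906308 = 50.47 kN.
ΣF_y = 0: A_y + T·sin25° − 30 − 10 = 0 → A_y = 40 − 55.6846 × 0.422618 = 16.47 kN.

T = 55.68 kN, A_x = 50.47 kN, A_y = 16.47 kN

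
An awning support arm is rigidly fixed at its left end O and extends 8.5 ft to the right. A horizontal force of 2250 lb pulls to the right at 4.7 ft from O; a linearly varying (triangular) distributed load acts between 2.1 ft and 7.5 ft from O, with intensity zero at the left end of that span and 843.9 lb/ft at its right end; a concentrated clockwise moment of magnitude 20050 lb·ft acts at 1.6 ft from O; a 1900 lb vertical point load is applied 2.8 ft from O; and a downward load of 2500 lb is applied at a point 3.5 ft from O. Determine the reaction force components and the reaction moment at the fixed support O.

Resultant of the triangular load: ½ × 843.9 × 5.4 = 2278.53 lb, acting at 5.7 ft from O (one-third of the span from the peak).
ΣF_x = 0: O_x + 2250 = 0 → O_x = -2250 lb.
ΣF_y = 0: O_y − ½·843.9·5.4 − 1900 − 2500 = 0 → O_y = 6679 lb.
ΣM about O: M_O − (½·843.9·5.4)·5.7 − 20050 − 1900·2.8 − 2500·3.5 = 0 → M_O = 47110 lb·ft.

O_x = -2250 lb, O_y = 6679 lb, M_O = 47110 lb·ft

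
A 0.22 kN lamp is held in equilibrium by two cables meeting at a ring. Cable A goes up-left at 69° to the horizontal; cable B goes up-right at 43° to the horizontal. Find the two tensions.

ΣF_x = 0: −T_A·cos69° + T_B·cos43° = 0 → T_B = 0.490006·T_A.
ΣF_y = 0: T_A·sin69° + T_B·sin43° = 0.22.
Substitute: T_A·(0.93358 + 0.490006·0.681998) = 0.22 → T_A = 0.173534 ≈ 0.1735 kN.
Then T_B = 0.490006 × 0.173534 = 0.08503 kN.

T_A = 0.1735 kN, T_B = 0.08503 kN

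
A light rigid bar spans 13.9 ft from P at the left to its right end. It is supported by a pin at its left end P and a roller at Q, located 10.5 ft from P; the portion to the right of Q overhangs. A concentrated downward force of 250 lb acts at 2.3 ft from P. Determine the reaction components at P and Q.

Taking moments about P: Q_y·10.5 − 250·2.3 = 0 → Q_y = 575/10.5 = 54.7619 ≈ 54.76 lb.
ΣF_y = 0: P_y + 54.7619 − 250 = 0 → P_y = 195.2 lb.
ΣF_x = 0: no horizontal applied forces, so P_x = 0.

P_x = 0, P_y = 195.2 lb, Q_y = 54.76 lb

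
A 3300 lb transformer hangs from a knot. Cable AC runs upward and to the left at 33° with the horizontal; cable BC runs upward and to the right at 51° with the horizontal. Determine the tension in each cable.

ΣF_x = 0: −T_AC·cos33° + T_BC·cos51° = 0 → T_BC = 1.33266·T_AC.
ΣF_y = 0: T_AC·sin33° + T_BC·sin51° = 3300.
Substitute: T_AC·(0.544639 + 1.33266·0.777146) = 3300 → T_AC = 2088.2 ≈ 2088 lb.
Then T_BC = 1.33266 × 2088.2 = 2783 lb.

T_AC = 2088 lb, T_BC = 2783 lb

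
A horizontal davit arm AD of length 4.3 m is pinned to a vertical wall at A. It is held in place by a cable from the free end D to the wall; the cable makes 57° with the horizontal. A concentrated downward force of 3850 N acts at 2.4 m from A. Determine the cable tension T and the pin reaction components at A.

T = 2562 N, A_x = 1395 N, A_y = 1701 N

ΣM about A: T·sin57°·4.3 − 3850·2.4 = 0 → T = 9240/(4.3·0.838671) = 2562.19 ≈ 2562 N.
ΣF_x = 0: A_x − T·cos57° = 0 → A_x = 2562.19 × 0.544639 = 1395 N.
ΣF_y = 0: A_y + T·sin57° − 3850 = 0 → A_y = 3850 − 2562.19 × 0.838671 = 1701 N.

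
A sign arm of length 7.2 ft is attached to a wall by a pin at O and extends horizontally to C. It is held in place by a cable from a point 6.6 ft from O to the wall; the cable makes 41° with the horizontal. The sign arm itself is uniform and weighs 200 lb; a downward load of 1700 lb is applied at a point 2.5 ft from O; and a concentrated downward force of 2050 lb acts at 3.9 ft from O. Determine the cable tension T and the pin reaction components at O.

T = 2994 lb, O_x = 2260 lb, O_y = 1986 lb

ΣM about O: T·sin41°·6.6 − 200·3.6 − 1700·2.5 − 2050·3.9 = 0 → T = 12965/(6.6·0.656059) = 2994.23 ≈ 2994 lb.
ΣF_x = 0: O_x − T·cos41° = 0 → O_x = 2994.23 × 0.75471 = 2260 lb.
ΣF_y = 0: O_y + T·sin41° − 200 − 1700 − 2050 = 0 → O_y = 3950 − 2994.23 × 0.656059 = 1986 lb.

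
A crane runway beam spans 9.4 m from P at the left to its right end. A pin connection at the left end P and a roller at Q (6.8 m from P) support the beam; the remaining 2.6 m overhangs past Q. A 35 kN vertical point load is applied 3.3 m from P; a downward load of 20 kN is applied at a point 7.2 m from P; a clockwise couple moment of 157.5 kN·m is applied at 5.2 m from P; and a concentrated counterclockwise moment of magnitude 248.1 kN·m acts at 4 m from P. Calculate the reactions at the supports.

P_x = 0, P_y = 30.16 kN, Q_y = 24.84 kN

ΣM about P: Q_y·6.8 − 35·3.3 − 20·7.2 − 157.5 + 248.1 = 0 → Q_y = 168.9/6.8 = 24.8382 ≈ 24.84 kN.
ΣF_y = 0: P_y + 24.8382 − 35 − 20 = 0 → P_y = 30.16 kN.
ΣF_x = 0: no horizontal applied forces, so P_x = 0.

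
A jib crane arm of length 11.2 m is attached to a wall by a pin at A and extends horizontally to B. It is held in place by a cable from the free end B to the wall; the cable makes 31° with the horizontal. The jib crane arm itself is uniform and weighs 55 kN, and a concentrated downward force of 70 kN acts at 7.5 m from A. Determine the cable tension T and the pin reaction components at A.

ΣM about A: T·sin31°·11.2 − 55·5.6 − 70·7.5 = 0 → T = 833/(11.2·0.515038) = 144.407 ≈ 144.4 kN.
ΣF_x = 0: A_x − T·cos31° = 0 → A_x = 144.407 × 0.857167 = 123.8 kN.
ΣF_y = 0: A_y + T·sin31° − 55 − 70 = 0 → A_y = 125 − 144.407 × 0.515038 = 50.62 kN.

T = 144.4 kN, A_x = 123.8 kN, A_y = 50.62 kN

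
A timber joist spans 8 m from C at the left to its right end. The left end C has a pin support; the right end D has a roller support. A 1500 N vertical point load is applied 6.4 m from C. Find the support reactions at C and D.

Moments about C: D_y·8 − 1500·6.4 = 0 → D_y = 9600/8 = 1200 N.
ΣF_y = 0: C_y + 1200 − 1500 = 0 → C_y = 300.0 N.
ΣF_x = 0: no horizontal applied forces, so C_x = 0.

C_x = 0, C_y = 300.0 N, D_y = 1200 N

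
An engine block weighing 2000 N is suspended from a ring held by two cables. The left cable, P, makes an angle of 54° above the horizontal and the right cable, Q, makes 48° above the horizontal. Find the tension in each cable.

ΣF_x = 0: −T_P·cos54° + T_Q·cos48° = 0 → T_Q = 0.878431·T_P.
ΣF_y = 0: T_P·sin54° + T_Q·sin48° = 2000.
Substitute: T_P·(0.809017 + 0.878431·0.743145) = 2000 → T_P = 1368.16 ≈ 1368 N.
Then T_Q = 0.878431 × 1368.16 = 1202 N.

T_P = 1368 N, T_Q = 1202 N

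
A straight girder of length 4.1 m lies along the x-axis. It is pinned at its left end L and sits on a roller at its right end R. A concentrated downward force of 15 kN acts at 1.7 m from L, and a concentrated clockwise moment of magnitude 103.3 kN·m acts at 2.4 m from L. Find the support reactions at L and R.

L_x = 0, L_y = -16.41 kN, R_y = 31.41 kN

Taking moments about L: R_y·4.1 − 15·1.7 − 103.3 = 0 → R_y = 128.8/4.1 = 31.4146 ≈ 31.41 kN.
ΣF_y = 0: L_y + 31.4146 − 15 = 0 → L_y = -16.41 kN.
ΣF_x = 0: no horizontal applied forces, so L_x = 0.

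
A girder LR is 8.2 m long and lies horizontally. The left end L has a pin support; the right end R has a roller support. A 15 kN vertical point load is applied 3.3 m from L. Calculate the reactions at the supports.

L_x = 0, L_y = 8.963 kN, R_y = 6.037 kN

Taking moments about L: R_y·8.2 − 15·3.3 = 0 → R_y = 49.5/8.2 = 6.03659 ≈ 6.037 kN.
ΣF_y = 0: L_y + 6.03659 − 15 = 0 → L_y = 8.963 kN.
ΣF_x = 0: no horizontal applied forces, so L_x = 0.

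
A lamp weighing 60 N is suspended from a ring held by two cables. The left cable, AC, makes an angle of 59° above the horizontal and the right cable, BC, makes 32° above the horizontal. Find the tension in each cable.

T_AC = 50.89 N, T_BC = 30.91 N

ΣF_x = 0: −T_AC·cos59° + T_BC·cos32° = 0 → T_BC = 0.607322·T_AC.
ΣF_y = 0: T_AC·sin59° + T_BC·sin32° = 60.
Substitute: T_AC·(0.857167 + 0.607322·0.529919) = 60 → T_AC = 50.8907 ≈ 50.89 N.
Then T_BC = 0.607322 × 50.8907 = 30.91 N.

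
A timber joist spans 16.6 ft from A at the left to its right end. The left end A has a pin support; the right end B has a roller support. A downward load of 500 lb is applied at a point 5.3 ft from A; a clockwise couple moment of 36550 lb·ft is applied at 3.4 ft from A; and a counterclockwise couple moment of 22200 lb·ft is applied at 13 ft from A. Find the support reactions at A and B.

A_x = 0, A_y = -524.1 lb, B_y = 1024 lb

Moments about A: B_y·16.6 − 500·5.3 − 36550 + 22200 = 0 → B_y = 17000/16.6 = 1024.1 ≈ 1024 lb.
ΣF_y = 0: A_y + 1024.1 − 500 = 0 → A_y = -524.1 lb.
ΣF_x = 0: no horizontal applied forces, so A_x = 0.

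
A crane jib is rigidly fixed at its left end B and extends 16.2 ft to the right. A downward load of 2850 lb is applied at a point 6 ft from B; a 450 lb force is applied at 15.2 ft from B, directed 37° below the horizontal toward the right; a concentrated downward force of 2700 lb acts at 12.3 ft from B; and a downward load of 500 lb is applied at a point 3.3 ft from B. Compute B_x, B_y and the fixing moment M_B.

ΣF_x = 0: B_x + 450·cos37° = 0 → B_x = -359.4 lb.
ΣF_y = 0: B_y − 2850 − 450·sin37° − 2700 − 500 = 0 → B_y = 6321 lb.
ΣM about B: M_B − 2850·6 − 450·sin37°·15.2 − 2700·12.3 − 500·3.3 = 0 → M_B = 56080 lb·ft.

B_x = -359.4 lb, B_y = 6321 lb, M_B = 56080 lb·ft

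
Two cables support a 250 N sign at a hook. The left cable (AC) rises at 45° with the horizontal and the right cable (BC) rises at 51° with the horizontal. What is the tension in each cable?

T_AC = 158.2 N, T_BC = 177.8 N

ΣF_x = 0: −T_AC·cos45° + T_BC·cos51° = 0 → T_BC = 1.1236·T_AC.
ΣF_y = 0: T_AC·sin45° + T_BC·sin51° = 250.
Substitute: T_AC·(0.707107 + 1.1236·0.777146) = 250 → T_AC = 158.197 ≈ 158.2 N.
Then T_BC = 1.1236 × 158.197 = 177.8 N.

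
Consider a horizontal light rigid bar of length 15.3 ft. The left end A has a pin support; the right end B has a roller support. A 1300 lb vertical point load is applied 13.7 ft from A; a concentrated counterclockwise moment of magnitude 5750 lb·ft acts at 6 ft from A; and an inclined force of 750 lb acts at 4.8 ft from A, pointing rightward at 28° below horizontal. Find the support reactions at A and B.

Taking moments about A: B_y·15.3 − 1300·13.7 + 5750 − 750·sin28°·4.8 = 0 → B_y = 13750.1/15.3 = 898.699 ≈ 898.7 lb.
ΣF_y = 0: A_y + 898.699 − 1300 − 750·sin28° = 0 → A_y = 753.4 lb.
ΣF_x = 0: A_x + 750·cos28° = 0 → A_x = -662.2 lb.

A_x = -662.2 lb, A_y = 753.4 lb, B_y = 898.7 lb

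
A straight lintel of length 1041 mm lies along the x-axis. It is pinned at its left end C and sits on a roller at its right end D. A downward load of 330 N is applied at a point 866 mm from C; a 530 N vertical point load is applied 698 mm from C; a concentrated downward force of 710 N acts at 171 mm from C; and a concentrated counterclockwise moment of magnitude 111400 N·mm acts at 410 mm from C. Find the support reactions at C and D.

C_x = 0, C_y = 930.5 N, D_y = 639.5 N

Taking moments about C: D_y·1041 − 330·866 − 530·698 − 710·171 + 111400 = 0 → D_y = 665730/1041 = 639.51 ≈ 639.5 N.
ΣF_y = 0: C_y + 639.51 − 330 − 530 − 710 = 0 → C_y = 930.5 N.
ΣF_x = 0: no horizontal applied forces, so C_x = 0.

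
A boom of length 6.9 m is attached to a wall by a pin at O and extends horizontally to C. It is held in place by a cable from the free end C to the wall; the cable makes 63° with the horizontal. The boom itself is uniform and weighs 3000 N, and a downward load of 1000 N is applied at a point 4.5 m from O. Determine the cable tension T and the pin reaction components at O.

ΣM about O: T·sin63°·6.9 − 3000·3.45 − 1000·4.5 = 0 → T = 14850/(6.9·0.891007) = 2415.44 ≈ 2415 N.
ΣF_x = 0: O_x − T·cos63° = 0 → O_x = 2415.44 × 0.45399 = 1097 N.
ΣF_y = 0: O_y + T·sin63° − 3000 − 1000 = 0 → O_y = 4000 − 2415.44 × 0.891007 = 1848 N.

T = 2415 N, O_x = 1097 N, O_y = 1848 N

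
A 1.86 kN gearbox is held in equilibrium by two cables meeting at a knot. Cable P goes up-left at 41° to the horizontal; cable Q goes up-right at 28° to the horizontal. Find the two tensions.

ΣF_x = 0: −T_P·cos41° + T_Q·cos28° = 0 → T_Q = 0.854761·T_P.
ΣF_y = 0: T_P·sin41° + T_Q·sin28° = 1.86.
Substitute: T_P·(0.656059 + 0.854761·0.469472) = 1.86 → T_P = 1.75912 ≈ 1.759 kN.
Then T_Q = 0.854761 × 1.75912 = 1.504 kN.

T_P = 1.759 kN, T_Q = 1.504 kN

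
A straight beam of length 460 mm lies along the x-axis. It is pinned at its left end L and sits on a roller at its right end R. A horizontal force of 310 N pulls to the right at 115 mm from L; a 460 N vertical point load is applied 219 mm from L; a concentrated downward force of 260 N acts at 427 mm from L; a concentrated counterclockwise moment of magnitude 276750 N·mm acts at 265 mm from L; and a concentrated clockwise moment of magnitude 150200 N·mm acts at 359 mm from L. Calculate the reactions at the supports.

ΣM about L: R_y·460 − 460·219 − 260·427 + 276750 − 150200 = 0 → R_y = 85210/460 = 185.239 ≈ 185.2 N.
ΣF_y = 0: L_y + 185.239 − 460 − 260 = 0 → L_y = 534.8 N.
ΣF_x = 0: L_x + 310 = 0 → L_x = -310.0 N.

L_x = -310.0 N, L_y = 534.8 N, R_y = 185.2 N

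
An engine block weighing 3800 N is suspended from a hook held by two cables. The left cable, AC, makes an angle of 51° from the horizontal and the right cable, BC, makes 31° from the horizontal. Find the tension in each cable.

T_AC = 3289 N, T_BC = 2415 N

ΣF_x = 0: −T_AC·cos51° + T_BC·cos31° = 0 → T_BC = 0.734186·T_AC.
ΣF_y = 0: T_AC·sin51° + T_BC·sin31° = 3800.
Substitute: T_AC·(0.777146 + 0.734186·0.515038) = 3800 → T_AC = 3289.25 ≈ 3289 N.
Then T_BC = 0.734186 × 3289.25 = 2415 N.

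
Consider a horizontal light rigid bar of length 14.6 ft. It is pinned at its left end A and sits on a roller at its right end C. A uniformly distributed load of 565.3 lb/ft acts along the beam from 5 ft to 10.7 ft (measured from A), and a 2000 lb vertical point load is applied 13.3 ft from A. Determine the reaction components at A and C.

Resultant of the distributed load: 565.3 × 5.7 = 3222.21 lb at 7.85 ft from A.
ΣM about A: C_y·14.6 − (565.3·5.7)·7.85 − 2000·13.3 = 0 → C_y = 51894.3485/14.6 = 3554.41 ≈ 3554 lb.
ΣF_y = 0: A_y + 3554.41 − 565.3·5.7 − 2000 = 0 → A_y = 1668 lb.
ΣF_x = 0: no horizontal applied forces, so A_x = 0.

A_x = 0, A_y = 1668 lb, C_y = 3554 lb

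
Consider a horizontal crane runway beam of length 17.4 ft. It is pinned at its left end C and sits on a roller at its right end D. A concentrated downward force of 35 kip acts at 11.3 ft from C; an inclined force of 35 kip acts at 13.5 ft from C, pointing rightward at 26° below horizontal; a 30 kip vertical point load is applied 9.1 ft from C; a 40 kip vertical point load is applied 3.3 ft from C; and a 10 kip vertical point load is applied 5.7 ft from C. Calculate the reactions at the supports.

C_x = -31.46 kip, C_y = 69.16 kip, D_y = 61.19 kip

ΣM about C: D_y·17.4 − 35·11.3 − 35·sin26°·13.5 − 30·9.1 − 40·3.3 − 10·5.7 = 0 → D_y = 1064.63/17.4 = 61.1856 ≈ 61.19 kip.
ΣF_y = 0: C_y + 61.1856 − 35 − 35·sin26° − 30 − 40 − 10 = 0 → C_y = 69.16 kip.
ΣF_x = 0: C_x + 35·cos26° = 0 → C_x = -31.46 kip.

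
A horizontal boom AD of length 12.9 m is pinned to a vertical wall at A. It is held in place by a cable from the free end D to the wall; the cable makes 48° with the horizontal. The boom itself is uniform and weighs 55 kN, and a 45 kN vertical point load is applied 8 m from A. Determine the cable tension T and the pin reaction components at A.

ΣM about A: T·sin48°·12.9 − 55·6.45 − 45·8 = 0 → T = 714.75/(12.9·0.743145) = 74.5574 ≈ 74.56 kN.
ΣF_x = 0: A_x − T·cos48° = 0 → A_x = 74.5574 × 0.669131 = 49.89 kN.
ΣF_y = 0: A_y + T·sin48° − 55 − 45 = 0 → A_y = 100 − 74.5574 × 0.743145 = 44.59 kN.

T = 74.56 kN, A_x = 49.89 kN, A_y = 44.59 kN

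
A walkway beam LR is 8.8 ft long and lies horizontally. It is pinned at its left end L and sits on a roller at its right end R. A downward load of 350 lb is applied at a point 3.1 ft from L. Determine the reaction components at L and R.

L_x = 0, L_y = 226.7 lb, R_y = 123.3 lb

Taking moments about L: R_y·8.8 − 350·3.1 = 0 → R_y = 1085/8.8 = 123.295 ≈ 123.3 lb.
ΣF_y = 0: L_y + 123.295 − 350 = 0 → L_y = 226.7 lb.
ΣF_x = 0: no horizontal applied forces, so L_x = 0.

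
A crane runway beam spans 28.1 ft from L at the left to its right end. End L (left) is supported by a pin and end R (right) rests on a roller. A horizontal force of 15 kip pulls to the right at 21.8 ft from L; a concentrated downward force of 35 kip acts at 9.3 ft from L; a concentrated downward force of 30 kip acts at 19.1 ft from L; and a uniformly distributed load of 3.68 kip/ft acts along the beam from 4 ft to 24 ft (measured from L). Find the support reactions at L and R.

L_x = -15.00 kip, L_y = 69.96 kip, R_y = 68.64 kip

Resultant of the distributed load: 3.68 × 20 = 73.6 kip at 14 ft from L.
Moments about L: R_y·28.1 − 35·9.3 − 30·19.1 − (3.68·20)·14 = 0 → R_y = 1928.9/28.1 = 68.6441 ≈ 68.64 kip.
ΣF_y = 0: L_y + 68.6441 − 35 − 30 − 3.68·20 = 0 → L_y = 69.96 kip.
ΣF_x = 0: L_x + 15 = 0 → L_x = -15.00 kip.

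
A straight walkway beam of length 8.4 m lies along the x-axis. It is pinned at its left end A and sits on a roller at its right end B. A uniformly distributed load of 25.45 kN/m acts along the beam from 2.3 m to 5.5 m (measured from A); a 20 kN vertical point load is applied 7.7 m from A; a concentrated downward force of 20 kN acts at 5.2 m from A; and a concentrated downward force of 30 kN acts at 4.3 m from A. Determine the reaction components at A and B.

A_x = 0, A_y = 67.56 kN, B_y = 83.88 kN

Resultant of the distributed load: 25.45 × 3.2 = 81.44 kN at 3.9 m from A.
ΣM about A: B_y·8.4 − (25.45·3.2)·3.9 − 20·7.7 − 20·5.2 − 30·4.3 = 0 → B_y = 704.616/8.4 = 83.8829 ≈ 83.88 kN.
ΣF_y = 0: A_y + 83.8829 − 25.45·3.2 − 20 − 20 − 30 = 0 → A_y = 67.56 kN.
ΣF_x = 0: no horizontal applied forces, so A_x = 0.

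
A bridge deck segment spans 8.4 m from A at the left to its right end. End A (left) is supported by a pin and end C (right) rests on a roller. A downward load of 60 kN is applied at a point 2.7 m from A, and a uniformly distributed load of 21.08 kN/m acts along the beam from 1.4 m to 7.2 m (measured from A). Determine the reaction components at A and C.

Resultant of the distributed load: 21.08 × 5.8 = 122.264 kN at 4.3 m from A.
Moments about A: C_y·8.4 − 60·2.7 − (21.08·5.8)·4.3 = 0 → C_y = 687.7352/8.4 = 81.8732 ≈ 81.87 kN.
ΣF_y = 0: A_y + 81.8732 − 60 − 21.08·5.8 = 0 → A_y = 100.4 kN.
ΣF_x = 0: no horizontal applied forces, so A_x = 0.

A_x = 0, A_y = 100.4 kN, C_y = 81.87 kN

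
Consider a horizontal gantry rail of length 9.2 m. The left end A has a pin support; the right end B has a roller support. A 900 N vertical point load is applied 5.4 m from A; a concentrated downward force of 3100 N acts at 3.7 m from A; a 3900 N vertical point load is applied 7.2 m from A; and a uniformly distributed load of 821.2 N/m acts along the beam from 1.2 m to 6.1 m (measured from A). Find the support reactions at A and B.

A_x = 0, A_y = 5500 N, B_y = 6424 N

Resultant of the distributed load: 821.2 × 4.9 = 4023.88 N at 3.65 m from A.
Taking moments about A: B_y·9.2 − 900·5.4 − 3100·3.7 − 3900·7.2 − (821.2·4.9)·3.65 = 0 → B_y = 59097.162/9.2 = 6423.6 ≈ 6424 N.
ΣF_y = 0: A_y + 6423.6 − 900 − 3100 − 3900 − 821.2·4.9 = 0 → A_y = 5500 N.
ΣF_x = 0: no horizontal applied forces, so A_x = 0.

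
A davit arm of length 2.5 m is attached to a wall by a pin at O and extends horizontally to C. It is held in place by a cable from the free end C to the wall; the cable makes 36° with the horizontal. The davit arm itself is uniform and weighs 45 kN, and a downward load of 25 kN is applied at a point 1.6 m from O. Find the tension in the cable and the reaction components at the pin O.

ΣM about O: T·sin36°·2.5 − 45·1.25 − 25·1.6 = 0 → T = 96.25/(2.5·0.587785) = 65.5001 ≈ 65.50 kN.
ΣF_x = 0: O_x − T·cos36° = 0 → O_x = 65.5001 × 0.809017 = 52.99 kN.
ΣF_y = 0: O_y + T·sin36° − 45 − 25 = 0 → O_y = 70 − 65.5001 × 0.587785 = 31.50 kN.

T = 65.50 kN, O_x = 52.99 kN, O_y = 31.50 kN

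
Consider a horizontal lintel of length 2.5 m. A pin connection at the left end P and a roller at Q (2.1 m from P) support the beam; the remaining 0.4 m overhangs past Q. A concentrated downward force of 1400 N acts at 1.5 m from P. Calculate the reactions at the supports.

P_x = 0, P_y = 400.0 N, Q_y = 1000 N

ΣM about P: Q_y·2.1 − 1400·1.5 = 0 → Q_y = 2100/2.1 = 1000 N.
ΣF_y = 0: P_y + 1000 − 1400 = 0 → P_y = 400.0 N.
ΣF_x = 0: no horizontal applied forces, so P_x = 0.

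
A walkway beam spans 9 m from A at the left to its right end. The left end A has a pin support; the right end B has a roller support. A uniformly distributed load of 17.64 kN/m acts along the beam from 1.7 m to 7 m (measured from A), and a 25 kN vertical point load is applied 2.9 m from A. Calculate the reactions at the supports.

A_x = 0, A_y = 65.25 kN, B_y = 53.24 kN

Resultant of the distributed load: 17.64 × 5.3 = 93.492 kN at 4.35 m from A.
ΣM about A: B_y·9 − (17.64·5.3)·4.35 − 25·2.9 = 0 → B_y = 479.1902/9 = 53.2434 ≈ 53.24 kN.
ΣF_y = 0: A_y + 53.2434 − 17.64·5.3 − 25 = 0 → A_y = 65.25 kN.
ΣF_x = 0: no horizontal applied forces, so A_x = 0.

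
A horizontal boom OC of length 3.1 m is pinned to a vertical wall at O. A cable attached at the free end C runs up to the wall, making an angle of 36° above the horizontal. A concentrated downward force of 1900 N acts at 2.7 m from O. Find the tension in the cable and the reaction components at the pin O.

ΣM about O: T·sin36°·3.1 − 1900·2.7 = 0 → T = 5130/(3.1·0.587785) = 2815.38 ≈ 2815 N.
ΣF_x = 0: O_x − T·cos36° = 0 → O_x = 2815.38 × 0.809017 = 2278 N.
ΣF_y = 0: O_y + T·sin36° − 1900 = 0 → O_y = 1900 − 2815.38 × 0.587785 = 245.2 N.

T = 2815 N, O_x = 2278 N, O_y = 245.2 N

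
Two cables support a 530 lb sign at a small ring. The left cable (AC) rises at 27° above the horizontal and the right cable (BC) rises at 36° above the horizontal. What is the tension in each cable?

T_AC = 481.2 lb, T_BC = 530.0 lb

ΣF_x = 0: −T_AC·cos27° + T_BC·cos36° = 0 → T_BC = 1.10134·T_AC.
ΣF_y = 0: T_AC·sin27° + T_BC·sin36° = 530.
Substitute: T_AC·(0.45399 + 1.10134·0.587785) = 530 → T_AC = 481.231 ≈ 481.2 lb.
Then T_BC = 1.10134 × 481.231 = 530.0 lb.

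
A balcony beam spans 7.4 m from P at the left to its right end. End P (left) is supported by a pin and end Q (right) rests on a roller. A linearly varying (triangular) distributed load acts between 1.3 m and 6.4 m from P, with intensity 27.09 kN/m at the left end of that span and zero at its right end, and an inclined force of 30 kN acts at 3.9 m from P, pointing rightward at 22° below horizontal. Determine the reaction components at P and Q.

P_x = -27.82 kN, P_y = 46.39 kN, Q_y = 33.93 kN

Resultant of the triangular load: ½ × 27.09 × 5.1 = 69.0795 kN, acting at 3 m from P (one-third of the span from the peak).
Moments about P: Q_y·7.4 − (½·27.09·5.1)·3 − 30·sin22°·3.9 = 0 → Q_y = 251.067/7.4 = 33.928 ≈ 33.93 kN.
ΣF_y = 0: P_y + 33.928 − ½·27.09·5.1 − 30·sin22° = 0 → P_y = 46.39 kN.
ΣF_x = 0: P_x + 30·cos22° = 0 → P_x = -27.82 kN.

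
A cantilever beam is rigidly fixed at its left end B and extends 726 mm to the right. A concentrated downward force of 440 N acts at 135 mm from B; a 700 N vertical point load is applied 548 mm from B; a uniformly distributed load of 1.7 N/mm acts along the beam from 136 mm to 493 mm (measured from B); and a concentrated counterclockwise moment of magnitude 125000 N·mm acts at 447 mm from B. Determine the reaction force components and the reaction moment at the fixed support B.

Resultant of the distributed load: 1.7 × 357 = 606.9 N at 314.5 mm from B.
ΣF_x = 0: B_x = 0.
ΣF_y = 0: B_y − 440 − 700 − 1.7·357 = 0 → B_y = 1747 N.
ΣM about B: M_B − 440·135 − 700·548 − (1.7·357)·314.5 + 125000 = 0 → M_B = 508900 N·mm.

B_x = 0, B_y = 1747 N, M_B = 508900 N·mm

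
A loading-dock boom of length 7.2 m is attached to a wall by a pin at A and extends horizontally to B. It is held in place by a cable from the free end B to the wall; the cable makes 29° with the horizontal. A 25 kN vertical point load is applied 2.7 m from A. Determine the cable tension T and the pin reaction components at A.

ΣM about A: T·sin29°·7.2 − 25·2.7 = 0 → T = 67.5/(7.2·0.48481) = 19.3375 ≈ 19.34 kN.
ΣF_x = 0: A_x − T·cos29° = 0 → A_x = 19.3375 × 0.87462 = 16.91 kN.
ΣF_y = 0: A_y + T·sin29° − 25 = 0 → A_y = 25 − 19.3375 × 0.48481 = 15.62 kN.

T = 19.34 kN, A_x = 16.91 kN, A_y = 15.62 kN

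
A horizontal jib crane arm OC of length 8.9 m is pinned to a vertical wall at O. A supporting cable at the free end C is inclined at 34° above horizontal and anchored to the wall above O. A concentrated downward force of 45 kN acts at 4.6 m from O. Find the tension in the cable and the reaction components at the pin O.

T = 41.59 kN, O_x = 34.48 kN, O_y = 21.74 kN

ΣM about O: T·sin34°·8.9 − 45·4.6 = 0 → T = 207/(8.9·0.559193) = 41.5928 ≈ 41.59 kN.
ΣF_x = 0: O_x − T·cos34° = 0 → O_x = 41.5928 × 0.829038 = 34.48 kN.
ΣF_y = 0: O_y + T·sin34° − 45 = 0 → O_y = 45 − 41.5928 × 0.559193 = 21.74 kN.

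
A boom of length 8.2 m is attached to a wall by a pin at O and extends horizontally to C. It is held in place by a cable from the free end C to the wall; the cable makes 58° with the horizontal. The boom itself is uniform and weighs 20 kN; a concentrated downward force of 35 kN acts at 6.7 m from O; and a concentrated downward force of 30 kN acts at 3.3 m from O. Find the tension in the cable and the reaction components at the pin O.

T = 59.75 kN, O_x = 31.66 kN, O_y = 34.33 kN

ΣM about O: T·sin58°·8.2 − 20·4.1 − 35·6.7 − 30·3.3 = 0 → T = 415.5/(8.2·0.848048) = 59.7498 ≈ 59.75 kN.
ΣF_x = 0: O_x − T·cos58° = 0 → O_x = 59.7498 × 0.529919 = 31.66 kN.
ΣF_y = 0: O_y + T·sin58° − 20 − 35 − 30 = 0 → O_y = 85 − 59.7498 × 0.848048 = 34.33 kN.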